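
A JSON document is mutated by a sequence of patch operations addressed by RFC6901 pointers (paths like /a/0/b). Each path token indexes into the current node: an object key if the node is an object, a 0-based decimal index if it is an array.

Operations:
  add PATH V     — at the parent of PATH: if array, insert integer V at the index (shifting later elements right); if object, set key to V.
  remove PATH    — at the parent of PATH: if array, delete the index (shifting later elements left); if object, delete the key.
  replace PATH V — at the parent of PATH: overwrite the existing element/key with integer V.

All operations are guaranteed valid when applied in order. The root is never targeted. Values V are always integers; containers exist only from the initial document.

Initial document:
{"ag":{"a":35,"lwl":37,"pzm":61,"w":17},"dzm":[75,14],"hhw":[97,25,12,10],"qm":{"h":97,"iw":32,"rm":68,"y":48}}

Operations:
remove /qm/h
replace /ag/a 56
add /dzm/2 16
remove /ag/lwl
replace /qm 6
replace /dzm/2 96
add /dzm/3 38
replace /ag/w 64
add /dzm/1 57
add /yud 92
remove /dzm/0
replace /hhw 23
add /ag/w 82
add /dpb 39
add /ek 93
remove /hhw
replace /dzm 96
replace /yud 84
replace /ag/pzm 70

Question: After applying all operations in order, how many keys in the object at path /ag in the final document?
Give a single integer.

After op 1 (remove /qm/h): {"ag":{"a":35,"lwl":37,"pzm":61,"w":17},"dzm":[75,14],"hhw":[97,25,12,10],"qm":{"iw":32,"rm":68,"y":48}}
After op 2 (replace /ag/a 56): {"ag":{"a":56,"lwl":37,"pzm":61,"w":17},"dzm":[75,14],"hhw":[97,25,12,10],"qm":{"iw":32,"rm":68,"y":48}}
After op 3 (add /dzm/2 16): {"ag":{"a":56,"lwl":37,"pzm":61,"w":17},"dzm":[75,14,16],"hhw":[97,25,12,10],"qm":{"iw":32,"rm":68,"y":48}}
After op 4 (remove /ag/lwl): {"ag":{"a":56,"pzm":61,"w":17},"dzm":[75,14,16],"hhw":[97,25,12,10],"qm":{"iw":32,"rm":68,"y":48}}
After op 5 (replace /qm 6): {"ag":{"a":56,"pzm":61,"w":17},"dzm":[75,14,16],"hhw":[97,25,12,10],"qm":6}
After op 6 (replace /dzm/2 96): {"ag":{"a":56,"pzm":61,"w":17},"dzm":[75,14,96],"hhw":[97,25,12,10],"qm":6}
After op 7 (add /dzm/3 38): {"ag":{"a":56,"pzm":61,"w":17},"dzm":[75,14,96,38],"hhw":[97,25,12,10],"qm":6}
After op 8 (replace /ag/w 64): {"ag":{"a":56,"pzm":61,"w":64},"dzm":[75,14,96,38],"hhw":[97,25,12,10],"qm":6}
After op 9 (add /dzm/1 57): {"ag":{"a":56,"pzm":61,"w":64},"dzm":[75,57,14,96,38],"hhw":[97,25,12,10],"qm":6}
After op 10 (add /yud 92): {"ag":{"a":56,"pzm":61,"w":64},"dzm":[75,57,14,96,38],"hhw":[97,25,12,10],"qm":6,"yud":92}
After op 11 (remove /dzm/0): {"ag":{"a":56,"pzm":61,"w":64},"dzm":[57,14,96,38],"hhw":[97,25,12,10],"qm":6,"yud":92}
After op 12 (replace /hhw 23): {"ag":{"a":56,"pzm":61,"w":64},"dzm":[57,14,96,38],"hhw":23,"qm":6,"yud":92}
After op 13 (add /ag/w 82): {"ag":{"a":56,"pzm":61,"w":82},"dzm":[57,14,96,38],"hhw":23,"qm":6,"yud":92}
After op 14 (add /dpb 39): {"ag":{"a":56,"pzm":61,"w":82},"dpb":39,"dzm":[57,14,96,38],"hhw":23,"qm":6,"yud":92}
After op 15 (add /ek 93): {"ag":{"a":56,"pzm":61,"w":82},"dpb":39,"dzm":[57,14,96,38],"ek":93,"hhw":23,"qm":6,"yud":92}
After op 16 (remove /hhw): {"ag":{"a":56,"pzm":61,"w":82},"dpb":39,"dzm":[57,14,96,38],"ek":93,"qm":6,"yud":92}
After op 17 (replace /dzm 96): {"ag":{"a":56,"pzm":61,"w":82},"dpb":39,"dzm":96,"ek":93,"qm":6,"yud":92}
After op 18 (replace /yud 84): {"ag":{"a":56,"pzm":61,"w":82},"dpb":39,"dzm":96,"ek":93,"qm":6,"yud":84}
After op 19 (replace /ag/pzm 70): {"ag":{"a":56,"pzm":70,"w":82},"dpb":39,"dzm":96,"ek":93,"qm":6,"yud":84}
Size at path /ag: 3

Answer: 3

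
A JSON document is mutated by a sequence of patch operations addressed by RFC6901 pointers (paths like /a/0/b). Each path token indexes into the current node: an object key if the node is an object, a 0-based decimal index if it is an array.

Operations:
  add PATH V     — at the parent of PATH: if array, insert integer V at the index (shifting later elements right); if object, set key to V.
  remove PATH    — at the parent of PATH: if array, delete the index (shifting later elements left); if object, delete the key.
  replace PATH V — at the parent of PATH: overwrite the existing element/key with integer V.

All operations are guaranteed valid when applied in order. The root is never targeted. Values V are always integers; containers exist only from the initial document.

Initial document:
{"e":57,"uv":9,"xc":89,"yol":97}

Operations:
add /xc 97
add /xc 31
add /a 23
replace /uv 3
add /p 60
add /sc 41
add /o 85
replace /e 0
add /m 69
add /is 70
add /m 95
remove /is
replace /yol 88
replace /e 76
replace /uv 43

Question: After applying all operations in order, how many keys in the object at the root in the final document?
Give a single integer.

Answer: 9

Derivation:
After op 1 (add /xc 97): {"e":57,"uv":9,"xc":97,"yol":97}
After op 2 (add /xc 31): {"e":57,"uv":9,"xc":31,"yol":97}
After op 3 (add /a 23): {"a":23,"e":57,"uv":9,"xc":31,"yol":97}
After op 4 (replace /uv 3): {"a":23,"e":57,"uv":3,"xc":31,"yol":97}
After op 5 (add /p 60): {"a":23,"e":57,"p":60,"uv":3,"xc":31,"yol":97}
After op 6 (add /sc 41): {"a":23,"e":57,"p":60,"sc":41,"uv":3,"xc":31,"yol":97}
After op 7 (add /o 85): {"a":23,"e":57,"o":85,"p":60,"sc":41,"uv":3,"xc":31,"yol":97}
After op 8 (replace /e 0): {"a":23,"e":0,"o":85,"p":60,"sc":41,"uv":3,"xc":31,"yol":97}
After op 9 (add /m 69): {"a":23,"e":0,"m":69,"o":85,"p":60,"sc":41,"uv":3,"xc":31,"yol":97}
After op 10 (add /is 70): {"a":23,"e":0,"is":70,"m":69,"o":85,"p":60,"sc":41,"uv":3,"xc":31,"yol":97}
After op 11 (add /m 95): {"a":23,"e":0,"is":70,"m":95,"o":85,"p":60,"sc":41,"uv":3,"xc":31,"yol":97}
After op 12 (remove /is): {"a":23,"e":0,"m":95,"o":85,"p":60,"sc":41,"uv":3,"xc":31,"yol":97}
After op 13 (replace /yol 88): {"a":23,"e":0,"m":95,"o":85,"p":60,"sc":41,"uv":3,"xc":31,"yol":88}
After op 14 (replace /e 76): {"a":23,"e":76,"m":95,"o":85,"p":60,"sc":41,"uv":3,"xc":31,"yol":88}
After op 15 (replace /uv 43): {"a":23,"e":76,"m":95,"o":85,"p":60,"sc":41,"uv":43,"xc":31,"yol":88}
Size at the root: 9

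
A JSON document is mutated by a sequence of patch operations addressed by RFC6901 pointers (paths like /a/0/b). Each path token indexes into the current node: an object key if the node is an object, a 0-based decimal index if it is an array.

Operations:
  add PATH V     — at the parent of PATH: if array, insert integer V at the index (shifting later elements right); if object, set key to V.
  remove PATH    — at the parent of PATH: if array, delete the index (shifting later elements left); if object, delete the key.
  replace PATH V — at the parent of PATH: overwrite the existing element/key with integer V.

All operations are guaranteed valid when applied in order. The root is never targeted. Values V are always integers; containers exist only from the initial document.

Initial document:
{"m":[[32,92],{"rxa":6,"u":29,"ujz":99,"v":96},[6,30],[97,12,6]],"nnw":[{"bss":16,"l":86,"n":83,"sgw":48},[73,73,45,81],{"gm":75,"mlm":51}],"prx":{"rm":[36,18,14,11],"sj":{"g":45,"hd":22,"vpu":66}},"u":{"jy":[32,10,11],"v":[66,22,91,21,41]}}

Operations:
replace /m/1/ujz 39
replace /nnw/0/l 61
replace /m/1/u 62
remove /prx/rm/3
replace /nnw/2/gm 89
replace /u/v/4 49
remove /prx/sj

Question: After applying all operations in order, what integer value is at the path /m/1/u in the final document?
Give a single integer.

Answer: 62

Derivation:
After op 1 (replace /m/1/ujz 39): {"m":[[32,92],{"rxa":6,"u":29,"ujz":39,"v":96},[6,30],[97,12,6]],"nnw":[{"bss":16,"l":86,"n":83,"sgw":48},[73,73,45,81],{"gm":75,"mlm":51}],"prx":{"rm":[36,18,14,11],"sj":{"g":45,"hd":22,"vpu":66}},"u":{"jy":[32,10,11],"v":[66,22,91,21,41]}}
After op 2 (replace /nnw/0/l 61): {"m":[[32,92],{"rxa":6,"u":29,"ujz":39,"v":96},[6,30],[97,12,6]],"nnw":[{"bss":16,"l":61,"n":83,"sgw":48},[73,73,45,81],{"gm":75,"mlm":51}],"prx":{"rm":[36,18,14,11],"sj":{"g":45,"hd":22,"vpu":66}},"u":{"jy":[32,10,11],"v":[66,22,91,21,41]}}
After op 3 (replace /m/1/u 62): {"m":[[32,92],{"rxa":6,"u":62,"ujz":39,"v":96},[6,30],[97,12,6]],"nnw":[{"bss":16,"l":61,"n":83,"sgw":48},[73,73,45,81],{"gm":75,"mlm":51}],"prx":{"rm":[36,18,14,11],"sj":{"g":45,"hd":22,"vpu":66}},"u":{"jy":[32,10,11],"v":[66,22,91,21,41]}}
After op 4 (remove /prx/rm/3): {"m":[[32,92],{"rxa":6,"u":62,"ujz":39,"v":96},[6,30],[97,12,6]],"nnw":[{"bss":16,"l":61,"n":83,"sgw":48},[73,73,45,81],{"gm":75,"mlm":51}],"prx":{"rm":[36,18,14],"sj":{"g":45,"hd":22,"vpu":66}},"u":{"jy":[32,10,11],"v":[66,22,91,21,41]}}
After op 5 (replace /nnw/2/gm 89): {"m":[[32,92],{"rxa":6,"u":62,"ujz":39,"v":96},[6,30],[97,12,6]],"nnw":[{"bss":16,"l":61,"n":83,"sgw":48},[73,73,45,81],{"gm":89,"mlm":51}],"prx":{"rm":[36,18,14],"sj":{"g":45,"hd":22,"vpu":66}},"u":{"jy":[32,10,11],"v":[66,22,91,21,41]}}
After op 6 (replace /u/v/4 49): {"m":[[32,92],{"rxa":6,"u":62,"ujz":39,"v":96},[6,30],[97,12,6]],"nnw":[{"bss":16,"l":61,"n":83,"sgw":48},[73,73,45,81],{"gm":89,"mlm":51}],"prx":{"rm":[36,18,14],"sj":{"g":45,"hd":22,"vpu":66}},"u":{"jy":[32,10,11],"v":[66,22,91,21,49]}}
After op 7 (remove /prx/sj): {"m":[[32,92],{"rxa":6,"u":62,"ujz":39,"v":96},[6,30],[97,12,6]],"nnw":[{"bss":16,"l":61,"n":83,"sgw":48},[73,73,45,81],{"gm":89,"mlm":51}],"prx":{"rm":[36,18,14]},"u":{"jy":[32,10,11],"v":[66,22,91,21,49]}}
Value at /m/1/u: 62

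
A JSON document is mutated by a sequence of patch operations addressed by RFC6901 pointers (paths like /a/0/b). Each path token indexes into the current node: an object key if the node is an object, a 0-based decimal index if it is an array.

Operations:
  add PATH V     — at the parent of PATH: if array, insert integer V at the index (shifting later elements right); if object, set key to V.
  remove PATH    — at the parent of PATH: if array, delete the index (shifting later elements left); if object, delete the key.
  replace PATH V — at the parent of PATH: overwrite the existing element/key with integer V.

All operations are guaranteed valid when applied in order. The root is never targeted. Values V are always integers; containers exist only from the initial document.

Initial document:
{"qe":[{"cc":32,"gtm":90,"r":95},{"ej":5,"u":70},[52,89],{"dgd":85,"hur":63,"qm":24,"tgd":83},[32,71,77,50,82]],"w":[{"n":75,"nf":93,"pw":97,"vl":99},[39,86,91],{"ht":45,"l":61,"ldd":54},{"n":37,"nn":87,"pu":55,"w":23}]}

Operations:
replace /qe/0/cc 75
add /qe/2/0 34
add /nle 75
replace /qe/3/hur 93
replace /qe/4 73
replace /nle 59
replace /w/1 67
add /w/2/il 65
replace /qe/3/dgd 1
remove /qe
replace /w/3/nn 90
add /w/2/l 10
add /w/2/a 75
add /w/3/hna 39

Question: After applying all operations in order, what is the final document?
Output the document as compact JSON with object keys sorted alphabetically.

Answer: {"nle":59,"w":[{"n":75,"nf":93,"pw":97,"vl":99},67,{"a":75,"ht":45,"il":65,"l":10,"ldd":54},{"hna":39,"n":37,"nn":90,"pu":55,"w":23}]}

Derivation:
After op 1 (replace /qe/0/cc 75): {"qe":[{"cc":75,"gtm":90,"r":95},{"ej":5,"u":70},[52,89],{"dgd":85,"hur":63,"qm":24,"tgd":83},[32,71,77,50,82]],"w":[{"n":75,"nf":93,"pw":97,"vl":99},[39,86,91],{"ht":45,"l":61,"ldd":54},{"n":37,"nn":87,"pu":55,"w":23}]}
After op 2 (add /qe/2/0 34): {"qe":[{"cc":75,"gtm":90,"r":95},{"ej":5,"u":70},[34,52,89],{"dgd":85,"hur":63,"qm":24,"tgd":83},[32,71,77,50,82]],"w":[{"n":75,"nf":93,"pw":97,"vl":99},[39,86,91],{"ht":45,"l":61,"ldd":54},{"n":37,"nn":87,"pu":55,"w":23}]}
After op 3 (add /nle 75): {"nle":75,"qe":[{"cc":75,"gtm":90,"r":95},{"ej":5,"u":70},[34,52,89],{"dgd":85,"hur":63,"qm":24,"tgd":83},[32,71,77,50,82]],"w":[{"n":75,"nf":93,"pw":97,"vl":99},[39,86,91],{"ht":45,"l":61,"ldd":54},{"n":37,"nn":87,"pu":55,"w":23}]}
After op 4 (replace /qe/3/hur 93): {"nle":75,"qe":[{"cc":75,"gtm":90,"r":95},{"ej":5,"u":70},[34,52,89],{"dgd":85,"hur":93,"qm":24,"tgd":83},[32,71,77,50,82]],"w":[{"n":75,"nf":93,"pw":97,"vl":99},[39,86,91],{"ht":45,"l":61,"ldd":54},{"n":37,"nn":87,"pu":55,"w":23}]}
After op 5 (replace /qe/4 73): {"nle":75,"qe":[{"cc":75,"gtm":90,"r":95},{"ej":5,"u":70},[34,52,89],{"dgd":85,"hur":93,"qm":24,"tgd":83},73],"w":[{"n":75,"nf":93,"pw":97,"vl":99},[39,86,91],{"ht":45,"l":61,"ldd":54},{"n":37,"nn":87,"pu":55,"w":23}]}
After op 6 (replace /nle 59): {"nle":59,"qe":[{"cc":75,"gtm":90,"r":95},{"ej":5,"u":70},[34,52,89],{"dgd":85,"hur":93,"qm":24,"tgd":83},73],"w":[{"n":75,"nf":93,"pw":97,"vl":99},[39,86,91],{"ht":45,"l":61,"ldd":54},{"n":37,"nn":87,"pu":55,"w":23}]}
After op 7 (replace /w/1 67): {"nle":59,"qe":[{"cc":75,"gtm":90,"r":95},{"ej":5,"u":70},[34,52,89],{"dgd":85,"hur":93,"qm":24,"tgd":83},73],"w":[{"n":75,"nf":93,"pw":97,"vl":99},67,{"ht":45,"l":61,"ldd":54},{"n":37,"nn":87,"pu":55,"w":23}]}
After op 8 (add /w/2/il 65): {"nle":59,"qe":[{"cc":75,"gtm":90,"r":95},{"ej":5,"u":70},[34,52,89],{"dgd":85,"hur":93,"qm":24,"tgd":83},73],"w":[{"n":75,"nf":93,"pw":97,"vl":99},67,{"ht":45,"il":65,"l":61,"ldd":54},{"n":37,"nn":87,"pu":55,"w":23}]}
After op 9 (replace /qe/3/dgd 1): {"nle":59,"qe":[{"cc":75,"gtm":90,"r":95},{"ej":5,"u":70},[34,52,89],{"dgd":1,"hur":93,"qm":24,"tgd":83},73],"w":[{"n":75,"nf":93,"pw":97,"vl":99},67,{"ht":45,"il":65,"l":61,"ldd":54},{"n":37,"nn":87,"pu":55,"w":23}]}
After op 10 (remove /qe): {"nle":59,"w":[{"n":75,"nf":93,"pw":97,"vl":99},67,{"ht":45,"il":65,"l":61,"ldd":54},{"n":37,"nn":87,"pu":55,"w":23}]}
After op 11 (replace /w/3/nn 90): {"nle":59,"w":[{"n":75,"nf":93,"pw":97,"vl":99},67,{"ht":45,"il":65,"l":61,"ldd":54},{"n":37,"nn":90,"pu":55,"w":23}]}
After op 12 (add /w/2/l 10): {"nle":59,"w":[{"n":75,"nf":93,"pw":97,"vl":99},67,{"ht":45,"il":65,"l":10,"ldd":54},{"n":37,"nn":90,"pu":55,"w":23}]}
After op 13 (add /w/2/a 75): {"nle":59,"w":[{"n":75,"nf":93,"pw":97,"vl":99},67,{"a":75,"ht":45,"il":65,"l":10,"ldd":54},{"n":37,"nn":90,"pu":55,"w":23}]}
After op 14 (add /w/3/hna 39): {"nle":59,"w":[{"n":75,"nf":93,"pw":97,"vl":99},67,{"a":75,"ht":45,"il":65,"l":10,"ldd":54},{"hna":39,"n":37,"nn":90,"pu":55,"w":23}]}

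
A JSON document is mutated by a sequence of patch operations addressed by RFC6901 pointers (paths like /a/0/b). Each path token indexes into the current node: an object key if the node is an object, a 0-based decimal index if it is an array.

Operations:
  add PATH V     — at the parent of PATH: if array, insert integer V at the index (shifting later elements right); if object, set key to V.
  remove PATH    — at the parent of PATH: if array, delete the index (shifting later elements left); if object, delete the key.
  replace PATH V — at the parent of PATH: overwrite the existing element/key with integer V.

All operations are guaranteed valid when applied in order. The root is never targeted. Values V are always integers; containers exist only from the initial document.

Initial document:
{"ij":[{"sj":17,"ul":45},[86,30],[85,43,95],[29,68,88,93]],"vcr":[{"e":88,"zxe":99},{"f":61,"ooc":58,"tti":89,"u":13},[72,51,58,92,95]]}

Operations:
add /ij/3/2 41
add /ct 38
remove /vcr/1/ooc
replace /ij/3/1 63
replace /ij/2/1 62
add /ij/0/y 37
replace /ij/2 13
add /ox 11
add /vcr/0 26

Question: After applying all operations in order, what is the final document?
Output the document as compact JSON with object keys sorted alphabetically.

Answer: {"ct":38,"ij":[{"sj":17,"ul":45,"y":37},[86,30],13,[29,63,41,88,93]],"ox":11,"vcr":[26,{"e":88,"zxe":99},{"f":61,"tti":89,"u":13},[72,51,58,92,95]]}

Derivation:
After op 1 (add /ij/3/2 41): {"ij":[{"sj":17,"ul":45},[86,30],[85,43,95],[29,68,41,88,93]],"vcr":[{"e":88,"zxe":99},{"f":61,"ooc":58,"tti":89,"u":13},[72,51,58,92,95]]}
After op 2 (add /ct 38): {"ct":38,"ij":[{"sj":17,"ul":45},[86,30],[85,43,95],[29,68,41,88,93]],"vcr":[{"e":88,"zxe":99},{"f":61,"ooc":58,"tti":89,"u":13},[72,51,58,92,95]]}
After op 3 (remove /vcr/1/ooc): {"ct":38,"ij":[{"sj":17,"ul":45},[86,30],[85,43,95],[29,68,41,88,93]],"vcr":[{"e":88,"zxe":99},{"f":61,"tti":89,"u":13},[72,51,58,92,95]]}
After op 4 (replace /ij/3/1 63): {"ct":38,"ij":[{"sj":17,"ul":45},[86,30],[85,43,95],[29,63,41,88,93]],"vcr":[{"e":88,"zxe":99},{"f":61,"tti":89,"u":13},[72,51,58,92,95]]}
After op 5 (replace /ij/2/1 62): {"ct":38,"ij":[{"sj":17,"ul":45},[86,30],[85,62,95],[29,63,41,88,93]],"vcr":[{"e":88,"zxe":99},{"f":61,"tti":89,"u":13},[72,51,58,92,95]]}
After op 6 (add /ij/0/y 37): {"ct":38,"ij":[{"sj":17,"ul":45,"y":37},[86,30],[85,62,95],[29,63,41,88,93]],"vcr":[{"e":88,"zxe":99},{"f":61,"tti":89,"u":13},[72,51,58,92,95]]}
After op 7 (replace /ij/2 13): {"ct":38,"ij":[{"sj":17,"ul":45,"y":37},[86,30],13,[29,63,41,88,93]],"vcr":[{"e":88,"zxe":99},{"f":61,"tti":89,"u":13},[72,51,58,92,95]]}
After op 8 (add /ox 11): {"ct":38,"ij":[{"sj":17,"ul":45,"y":37},[86,30],13,[29,63,41,88,93]],"ox":11,"vcr":[{"e":88,"zxe":99},{"f":61,"tti":89,"u":13},[72,51,58,92,95]]}
After op 9 (add /vcr/0 26): {"ct":38,"ij":[{"sj":17,"ul":45,"y":37},[86,30],13,[29,63,41,88,93]],"ox":11,"vcr":[26,{"e":88,"zxe":99},{"f":61,"tti":89,"u":13},[72,51,58,92,95]]}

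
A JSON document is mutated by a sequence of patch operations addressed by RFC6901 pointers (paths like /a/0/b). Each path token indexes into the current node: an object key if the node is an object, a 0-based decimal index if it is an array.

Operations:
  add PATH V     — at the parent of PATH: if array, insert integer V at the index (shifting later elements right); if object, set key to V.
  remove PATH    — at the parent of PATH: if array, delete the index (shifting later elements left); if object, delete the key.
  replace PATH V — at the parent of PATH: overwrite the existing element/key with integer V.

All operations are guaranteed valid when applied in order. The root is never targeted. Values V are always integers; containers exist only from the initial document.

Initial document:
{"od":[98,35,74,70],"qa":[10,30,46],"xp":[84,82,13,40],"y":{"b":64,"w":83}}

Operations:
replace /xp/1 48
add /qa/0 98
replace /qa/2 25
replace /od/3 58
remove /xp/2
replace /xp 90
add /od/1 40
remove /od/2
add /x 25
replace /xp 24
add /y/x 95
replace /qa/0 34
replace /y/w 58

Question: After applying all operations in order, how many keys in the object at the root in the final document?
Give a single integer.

After op 1 (replace /xp/1 48): {"od":[98,35,74,70],"qa":[10,30,46],"xp":[84,48,13,40],"y":{"b":64,"w":83}}
After op 2 (add /qa/0 98): {"od":[98,35,74,70],"qa":[98,10,30,46],"xp":[84,48,13,40],"y":{"b":64,"w":83}}
After op 3 (replace /qa/2 25): {"od":[98,35,74,70],"qa":[98,10,25,46],"xp":[84,48,13,40],"y":{"b":64,"w":83}}
After op 4 (replace /od/3 58): {"od":[98,35,74,58],"qa":[98,10,25,46],"xp":[84,48,13,40],"y":{"b":64,"w":83}}
After op 5 (remove /xp/2): {"od":[98,35,74,58],"qa":[98,10,25,46],"xp":[84,48,40],"y":{"b":64,"w":83}}
After op 6 (replace /xp 90): {"od":[98,35,74,58],"qa":[98,10,25,46],"xp":90,"y":{"b":64,"w":83}}
After op 7 (add /od/1 40): {"od":[98,40,35,74,58],"qa":[98,10,25,46],"xp":90,"y":{"b":64,"w":83}}
After op 8 (remove /od/2): {"od":[98,40,74,58],"qa":[98,10,25,46],"xp":90,"y":{"b":64,"w":83}}
After op 9 (add /x 25): {"od":[98,40,74,58],"qa":[98,10,25,46],"x":25,"xp":90,"y":{"b":64,"w":83}}
After op 10 (replace /xp 24): {"od":[98,40,74,58],"qa":[98,10,25,46],"x":25,"xp":24,"y":{"b":64,"w":83}}
After op 11 (add /y/x 95): {"od":[98,40,74,58],"qa":[98,10,25,46],"x":25,"xp":24,"y":{"b":64,"w":83,"x":95}}
After op 12 (replace /qa/0 34): {"od":[98,40,74,58],"qa":[34,10,25,46],"x":25,"xp":24,"y":{"b":64,"w":83,"x":95}}
After op 13 (replace /y/w 58): {"od":[98,40,74,58],"qa":[34,10,25,46],"x":25,"xp":24,"y":{"b":64,"w":58,"x":95}}
Size at the root: 5

Answer: 5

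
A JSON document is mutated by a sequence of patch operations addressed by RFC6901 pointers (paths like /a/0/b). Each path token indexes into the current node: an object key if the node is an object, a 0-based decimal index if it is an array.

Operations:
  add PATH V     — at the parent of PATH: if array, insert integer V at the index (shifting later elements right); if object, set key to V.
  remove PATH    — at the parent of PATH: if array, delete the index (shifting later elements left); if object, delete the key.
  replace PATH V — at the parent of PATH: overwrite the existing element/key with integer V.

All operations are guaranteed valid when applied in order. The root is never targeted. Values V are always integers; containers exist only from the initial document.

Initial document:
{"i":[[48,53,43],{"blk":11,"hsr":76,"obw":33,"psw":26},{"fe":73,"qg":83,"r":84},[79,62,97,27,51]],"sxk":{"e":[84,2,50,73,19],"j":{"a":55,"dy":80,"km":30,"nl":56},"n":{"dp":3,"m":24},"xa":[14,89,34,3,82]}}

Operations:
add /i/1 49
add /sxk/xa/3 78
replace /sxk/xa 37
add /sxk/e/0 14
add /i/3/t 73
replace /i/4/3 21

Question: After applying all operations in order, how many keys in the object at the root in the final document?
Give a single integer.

After op 1 (add /i/1 49): {"i":[[48,53,43],49,{"blk":11,"hsr":76,"obw":33,"psw":26},{"fe":73,"qg":83,"r":84},[79,62,97,27,51]],"sxk":{"e":[84,2,50,73,19],"j":{"a":55,"dy":80,"km":30,"nl":56},"n":{"dp":3,"m":24},"xa":[14,89,34,3,82]}}
After op 2 (add /sxk/xa/3 78): {"i":[[48,53,43],49,{"blk":11,"hsr":76,"obw":33,"psw":26},{"fe":73,"qg":83,"r":84},[79,62,97,27,51]],"sxk":{"e":[84,2,50,73,19],"j":{"a":55,"dy":80,"km":30,"nl":56},"n":{"dp":3,"m":24},"xa":[14,89,34,78,3,82]}}
After op 3 (replace /sxk/xa 37): {"i":[[48,53,43],49,{"blk":11,"hsr":76,"obw":33,"psw":26},{"fe":73,"qg":83,"r":84},[79,62,97,27,51]],"sxk":{"e":[84,2,50,73,19],"j":{"a":55,"dy":80,"km":30,"nl":56},"n":{"dp":3,"m":24},"xa":37}}
After op 4 (add /sxk/e/0 14): {"i":[[48,53,43],49,{"blk":11,"hsr":76,"obw":33,"psw":26},{"fe":73,"qg":83,"r":84},[79,62,97,27,51]],"sxk":{"e":[14,84,2,50,73,19],"j":{"a":55,"dy":80,"km":30,"nl":56},"n":{"dp":3,"m":24},"xa":37}}
After op 5 (add /i/3/t 73): {"i":[[48,53,43],49,{"blk":11,"hsr":76,"obw":33,"psw":26},{"fe":73,"qg":83,"r":84,"t":73},[79,62,97,27,51]],"sxk":{"e":[14,84,2,50,73,19],"j":{"a":55,"dy":80,"km":30,"nl":56},"n":{"dp":3,"m":24},"xa":37}}
After op 6 (replace /i/4/3 21): {"i":[[48,53,43],49,{"blk":11,"hsr":76,"obw":33,"psw":26},{"fe":73,"qg":83,"r":84,"t":73},[79,62,97,21,51]],"sxk":{"e":[14,84,2,50,73,19],"j":{"a":55,"dy":80,"km":30,"nl":56},"n":{"dp":3,"m":24},"xa":37}}
Size at the root: 2

Answer: 2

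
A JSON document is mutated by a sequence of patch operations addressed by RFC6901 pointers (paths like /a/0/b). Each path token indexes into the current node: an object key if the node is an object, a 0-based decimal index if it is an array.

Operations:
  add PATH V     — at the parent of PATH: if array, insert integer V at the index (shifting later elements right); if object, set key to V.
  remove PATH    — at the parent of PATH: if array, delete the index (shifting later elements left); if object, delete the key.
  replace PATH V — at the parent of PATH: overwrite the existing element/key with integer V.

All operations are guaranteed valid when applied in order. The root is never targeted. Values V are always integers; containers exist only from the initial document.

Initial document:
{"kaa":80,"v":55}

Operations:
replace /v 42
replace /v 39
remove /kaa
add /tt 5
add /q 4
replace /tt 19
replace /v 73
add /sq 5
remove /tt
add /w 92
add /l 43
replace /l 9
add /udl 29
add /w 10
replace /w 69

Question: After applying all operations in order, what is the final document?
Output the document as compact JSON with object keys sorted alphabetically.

Answer: {"l":9,"q":4,"sq":5,"udl":29,"v":73,"w":69}

Derivation:
After op 1 (replace /v 42): {"kaa":80,"v":42}
After op 2 (replace /v 39): {"kaa":80,"v":39}
After op 3 (remove /kaa): {"v":39}
After op 4 (add /tt 5): {"tt":5,"v":39}
After op 5 (add /q 4): {"q":4,"tt":5,"v":39}
After op 6 (replace /tt 19): {"q":4,"tt":19,"v":39}
After op 7 (replace /v 73): {"q":4,"tt":19,"v":73}
After op 8 (add /sq 5): {"q":4,"sq":5,"tt":19,"v":73}
After op 9 (remove /tt): {"q":4,"sq":5,"v":73}
After op 10 (add /w 92): {"q":4,"sq":5,"v":73,"w":92}
After op 11 (add /l 43): {"l":43,"q":4,"sq":5,"v":73,"w":92}
After op 12 (replace /l 9): {"l":9,"q":4,"sq":5,"v":73,"w":92}
After op 13 (add /udl 29): {"l":9,"q":4,"sq":5,"udl":29,"v":73,"w":92}
After op 14 (add /w 10): {"l":9,"q":4,"sq":5,"udl":29,"v":73,"w":10}
After op 15 (replace /w 69): {"l":9,"q":4,"sq":5,"udl":29,"v":73,"w":69}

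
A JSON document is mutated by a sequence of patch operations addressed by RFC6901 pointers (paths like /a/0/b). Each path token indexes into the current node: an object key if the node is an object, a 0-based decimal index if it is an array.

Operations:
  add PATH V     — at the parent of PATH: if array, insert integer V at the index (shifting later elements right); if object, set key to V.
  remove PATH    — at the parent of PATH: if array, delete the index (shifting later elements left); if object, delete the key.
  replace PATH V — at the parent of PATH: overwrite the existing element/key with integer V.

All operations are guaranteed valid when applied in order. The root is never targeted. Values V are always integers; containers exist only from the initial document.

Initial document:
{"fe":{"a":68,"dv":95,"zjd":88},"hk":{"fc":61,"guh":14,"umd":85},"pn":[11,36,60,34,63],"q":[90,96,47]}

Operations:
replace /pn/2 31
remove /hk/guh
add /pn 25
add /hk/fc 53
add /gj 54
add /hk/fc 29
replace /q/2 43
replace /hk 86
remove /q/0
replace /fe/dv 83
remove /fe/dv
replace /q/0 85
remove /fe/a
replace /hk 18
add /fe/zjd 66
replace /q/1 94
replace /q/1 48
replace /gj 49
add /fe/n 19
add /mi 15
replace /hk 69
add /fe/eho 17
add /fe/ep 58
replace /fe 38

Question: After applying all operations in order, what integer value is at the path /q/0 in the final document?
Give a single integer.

Answer: 85

Derivation:
After op 1 (replace /pn/2 31): {"fe":{"a":68,"dv":95,"zjd":88},"hk":{"fc":61,"guh":14,"umd":85},"pn":[11,36,31,34,63],"q":[90,96,47]}
After op 2 (remove /hk/guh): {"fe":{"a":68,"dv":95,"zjd":88},"hk":{"fc":61,"umd":85},"pn":[11,36,31,34,63],"q":[90,96,47]}
After op 3 (add /pn 25): {"fe":{"a":68,"dv":95,"zjd":88},"hk":{"fc":61,"umd":85},"pn":25,"q":[90,96,47]}
After op 4 (add /hk/fc 53): {"fe":{"a":68,"dv":95,"zjd":88},"hk":{"fc":53,"umd":85},"pn":25,"q":[90,96,47]}
After op 5 (add /gj 54): {"fe":{"a":68,"dv":95,"zjd":88},"gj":54,"hk":{"fc":53,"umd":85},"pn":25,"q":[90,96,47]}
After op 6 (add /hk/fc 29): {"fe":{"a":68,"dv":95,"zjd":88},"gj":54,"hk":{"fc":29,"umd":85},"pn":25,"q":[90,96,47]}
After op 7 (replace /q/2 43): {"fe":{"a":68,"dv":95,"zjd":88},"gj":54,"hk":{"fc":29,"umd":85},"pn":25,"q":[90,96,43]}
After op 8 (replace /hk 86): {"fe":{"a":68,"dv":95,"zjd":88},"gj":54,"hk":86,"pn":25,"q":[90,96,43]}
After op 9 (remove /q/0): {"fe":{"a":68,"dv":95,"zjd":88},"gj":54,"hk":86,"pn":25,"q":[96,43]}
After op 10 (replace /fe/dv 83): {"fe":{"a":68,"dv":83,"zjd":88},"gj":54,"hk":86,"pn":25,"q":[96,43]}
After op 11 (remove /fe/dv): {"fe":{"a":68,"zjd":88},"gj":54,"hk":86,"pn":25,"q":[96,43]}
After op 12 (replace /q/0 85): {"fe":{"a":68,"zjd":88},"gj":54,"hk":86,"pn":25,"q":[85,43]}
After op 13 (remove /fe/a): {"fe":{"zjd":88},"gj":54,"hk":86,"pn":25,"q":[85,43]}
After op 14 (replace /hk 18): {"fe":{"zjd":88},"gj":54,"hk":18,"pn":25,"q":[85,43]}
After op 15 (add /fe/zjd 66): {"fe":{"zjd":66},"gj":54,"hk":18,"pn":25,"q":[85,43]}
After op 16 (replace /q/1 94): {"fe":{"zjd":66},"gj":54,"hk":18,"pn":25,"q":[85,94]}
After op 17 (replace /q/1 48): {"fe":{"zjd":66},"gj":54,"hk":18,"pn":25,"q":[85,48]}
After op 18 (replace /gj 49): {"fe":{"zjd":66},"gj":49,"hk":18,"pn":25,"q":[85,48]}
After op 19 (add /fe/n 19): {"fe":{"n":19,"zjd":66},"gj":49,"hk":18,"pn":25,"q":[85,48]}
After op 20 (add /mi 15): {"fe":{"n":19,"zjd":66},"gj":49,"hk":18,"mi":15,"pn":25,"q":[85,48]}
After op 21 (replace /hk 69): {"fe":{"n":19,"zjd":66},"gj":49,"hk":69,"mi":15,"pn":25,"q":[85,48]}
After op 22 (add /fe/eho 17): {"fe":{"eho":17,"n":19,"zjd":66},"gj":49,"hk":69,"mi":15,"pn":25,"q":[85,48]}
After op 23 (add /fe/ep 58): {"fe":{"eho":17,"ep":58,"n":19,"zjd":66},"gj":49,"hk":69,"mi":15,"pn":25,"q":[85,48]}
After op 24 (replace /fe 38): {"fe":38,"gj":49,"hk":69,"mi":15,"pn":25,"q":[85,48]}
Value at /q/0: 85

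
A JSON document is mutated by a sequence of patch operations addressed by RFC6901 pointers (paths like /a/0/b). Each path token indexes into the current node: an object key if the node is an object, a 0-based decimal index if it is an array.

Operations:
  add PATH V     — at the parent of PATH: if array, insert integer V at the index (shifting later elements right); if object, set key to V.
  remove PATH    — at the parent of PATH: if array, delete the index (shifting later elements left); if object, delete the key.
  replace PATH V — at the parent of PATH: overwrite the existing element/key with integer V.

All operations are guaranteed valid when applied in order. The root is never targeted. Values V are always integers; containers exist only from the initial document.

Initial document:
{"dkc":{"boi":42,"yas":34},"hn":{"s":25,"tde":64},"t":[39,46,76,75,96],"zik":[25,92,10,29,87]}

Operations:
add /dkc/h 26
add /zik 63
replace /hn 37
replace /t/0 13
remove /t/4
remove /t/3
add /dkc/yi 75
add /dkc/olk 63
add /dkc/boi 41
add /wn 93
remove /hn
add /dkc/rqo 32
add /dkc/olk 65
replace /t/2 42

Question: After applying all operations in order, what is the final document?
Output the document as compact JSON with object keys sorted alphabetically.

After op 1 (add /dkc/h 26): {"dkc":{"boi":42,"h":26,"yas":34},"hn":{"s":25,"tde":64},"t":[39,46,76,75,96],"zik":[25,92,10,29,87]}
After op 2 (add /zik 63): {"dkc":{"boi":42,"h":26,"yas":34},"hn":{"s":25,"tde":64},"t":[39,46,76,75,96],"zik":63}
After op 3 (replace /hn 37): {"dkc":{"boi":42,"h":26,"yas":34},"hn":37,"t":[39,46,76,75,96],"zik":63}
After op 4 (replace /t/0 13): {"dkc":{"boi":42,"h":26,"yas":34},"hn":37,"t":[13,46,76,75,96],"zik":63}
After op 5 (remove /t/4): {"dkc":{"boi":42,"h":26,"yas":34},"hn":37,"t":[13,46,76,75],"zik":63}
After op 6 (remove /t/3): {"dkc":{"boi":42,"h":26,"yas":34},"hn":37,"t":[13,46,76],"zik":63}
After op 7 (add /dkc/yi 75): {"dkc":{"boi":42,"h":26,"yas":34,"yi":75},"hn":37,"t":[13,46,76],"zik":63}
After op 8 (add /dkc/olk 63): {"dkc":{"boi":42,"h":26,"olk":63,"yas":34,"yi":75},"hn":37,"t":[13,46,76],"zik":63}
After op 9 (add /dkc/boi 41): {"dkc":{"boi":41,"h":26,"olk":63,"yas":34,"yi":75},"hn":37,"t":[13,46,76],"zik":63}
After op 10 (add /wn 93): {"dkc":{"boi":41,"h":26,"olk":63,"yas":34,"yi":75},"hn":37,"t":[13,46,76],"wn":93,"zik":63}
After op 11 (remove /hn): {"dkc":{"boi":41,"h":26,"olk":63,"yas":34,"yi":75},"t":[13,46,76],"wn":93,"zik":63}
After op 12 (add /dkc/rqo 32): {"dkc":{"boi":41,"h":26,"olk":63,"rqo":32,"yas":34,"yi":75},"t":[13,46,76],"wn":93,"zik":63}
After op 13 (add /dkc/olk 65): {"dkc":{"boi":41,"h":26,"olk":65,"rqo":32,"yas":34,"yi":75},"t":[13,46,76],"wn":93,"zik":63}
After op 14 (replace /t/2 42): {"dkc":{"boi":41,"h":26,"olk":65,"rqo":32,"yas":34,"yi":75},"t":[13,46,42],"wn":93,"zik":63}

Answer: {"dkc":{"boi":41,"h":26,"olk":65,"rqo":32,"yas":34,"yi":75},"t":[13,46,42],"wn":93,"zik":63}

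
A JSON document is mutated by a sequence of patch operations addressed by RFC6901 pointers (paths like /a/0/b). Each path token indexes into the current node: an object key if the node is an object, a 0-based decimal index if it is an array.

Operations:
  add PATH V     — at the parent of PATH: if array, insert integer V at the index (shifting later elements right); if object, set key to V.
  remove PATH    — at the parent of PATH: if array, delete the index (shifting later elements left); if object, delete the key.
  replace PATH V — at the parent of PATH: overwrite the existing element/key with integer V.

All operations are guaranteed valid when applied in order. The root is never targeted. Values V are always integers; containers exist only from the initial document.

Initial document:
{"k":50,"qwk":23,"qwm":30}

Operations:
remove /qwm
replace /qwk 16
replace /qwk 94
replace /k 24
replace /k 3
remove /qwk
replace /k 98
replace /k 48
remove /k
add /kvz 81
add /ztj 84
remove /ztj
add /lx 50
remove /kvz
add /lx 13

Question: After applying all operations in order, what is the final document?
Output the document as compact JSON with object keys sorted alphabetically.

After op 1 (remove /qwm): {"k":50,"qwk":23}
After op 2 (replace /qwk 16): {"k":50,"qwk":16}
After op 3 (replace /qwk 94): {"k":50,"qwk":94}
After op 4 (replace /k 24): {"k":24,"qwk":94}
After op 5 (replace /k 3): {"k":3,"qwk":94}
After op 6 (remove /qwk): {"k":3}
After op 7 (replace /k 98): {"k":98}
After op 8 (replace /k 48): {"k":48}
After op 9 (remove /k): {}
After op 10 (add /kvz 81): {"kvz":81}
After op 11 (add /ztj 84): {"kvz":81,"ztj":84}
After op 12 (remove /ztj): {"kvz":81}
After op 13 (add /lx 50): {"kvz":81,"lx":50}
After op 14 (remove /kvz): {"lx":50}
After op 15 (add /lx 13): {"lx":13}

Answer: {"lx":13}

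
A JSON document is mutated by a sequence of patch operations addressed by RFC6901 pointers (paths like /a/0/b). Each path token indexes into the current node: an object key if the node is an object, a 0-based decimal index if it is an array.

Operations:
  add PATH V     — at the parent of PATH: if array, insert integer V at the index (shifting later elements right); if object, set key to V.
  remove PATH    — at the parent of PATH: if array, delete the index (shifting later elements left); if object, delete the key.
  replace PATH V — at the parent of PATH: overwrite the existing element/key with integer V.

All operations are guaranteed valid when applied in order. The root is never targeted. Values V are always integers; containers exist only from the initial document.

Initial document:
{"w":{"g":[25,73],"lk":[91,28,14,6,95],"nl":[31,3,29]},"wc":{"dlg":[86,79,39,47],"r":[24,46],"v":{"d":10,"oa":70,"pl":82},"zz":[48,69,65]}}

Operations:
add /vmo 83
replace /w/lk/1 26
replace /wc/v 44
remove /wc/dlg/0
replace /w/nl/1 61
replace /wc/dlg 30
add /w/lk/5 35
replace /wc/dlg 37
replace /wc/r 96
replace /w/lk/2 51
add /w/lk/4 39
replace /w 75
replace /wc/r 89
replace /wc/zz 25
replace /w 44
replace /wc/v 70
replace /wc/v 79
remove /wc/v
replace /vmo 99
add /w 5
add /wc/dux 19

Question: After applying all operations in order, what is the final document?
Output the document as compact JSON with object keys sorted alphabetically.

Answer: {"vmo":99,"w":5,"wc":{"dlg":37,"dux":19,"r":89,"zz":25}}

Derivation:
After op 1 (add /vmo 83): {"vmo":83,"w":{"g":[25,73],"lk":[91,28,14,6,95],"nl":[31,3,29]},"wc":{"dlg":[86,79,39,47],"r":[24,46],"v":{"d":10,"oa":70,"pl":82},"zz":[48,69,65]}}
After op 2 (replace /w/lk/1 26): {"vmo":83,"w":{"g":[25,73],"lk":[91,26,14,6,95],"nl":[31,3,29]},"wc":{"dlg":[86,79,39,47],"r":[24,46],"v":{"d":10,"oa":70,"pl":82},"zz":[48,69,65]}}
After op 3 (replace /wc/v 44): {"vmo":83,"w":{"g":[25,73],"lk":[91,26,14,6,95],"nl":[31,3,29]},"wc":{"dlg":[86,79,39,47],"r":[24,46],"v":44,"zz":[48,69,65]}}
After op 4 (remove /wc/dlg/0): {"vmo":83,"w":{"g":[25,73],"lk":[91,26,14,6,95],"nl":[31,3,29]},"wc":{"dlg":[79,39,47],"r":[24,46],"v":44,"zz":[48,69,65]}}
After op 5 (replace /w/nl/1 61): {"vmo":83,"w":{"g":[25,73],"lk":[91,26,14,6,95],"nl":[31,61,29]},"wc":{"dlg":[79,39,47],"r":[24,46],"v":44,"zz":[48,69,65]}}
After op 6 (replace /wc/dlg 30): {"vmo":83,"w":{"g":[25,73],"lk":[91,26,14,6,95],"nl":[31,61,29]},"wc":{"dlg":30,"r":[24,46],"v":44,"zz":[48,69,65]}}
After op 7 (add /w/lk/5 35): {"vmo":83,"w":{"g":[25,73],"lk":[91,26,14,6,95,35],"nl":[31,61,29]},"wc":{"dlg":30,"r":[24,46],"v":44,"zz":[48,69,65]}}
After op 8 (replace /wc/dlg 37): {"vmo":83,"w":{"g":[25,73],"lk":[91,26,14,6,95,35],"nl":[31,61,29]},"wc":{"dlg":37,"r":[24,46],"v":44,"zz":[48,69,65]}}
After op 9 (replace /wc/r 96): {"vmo":83,"w":{"g":[25,73],"lk":[91,26,14,6,95,35],"nl":[31,61,29]},"wc":{"dlg":37,"r":96,"v":44,"zz":[48,69,65]}}
After op 10 (replace /w/lk/2 51): {"vmo":83,"w":{"g":[25,73],"lk":[91,26,51,6,95,35],"nl":[31,61,29]},"wc":{"dlg":37,"r":96,"v":44,"zz":[48,69,65]}}
After op 11 (add /w/lk/4 39): {"vmo":83,"w":{"g":[25,73],"lk":[91,26,51,6,39,95,35],"nl":[31,61,29]},"wc":{"dlg":37,"r":96,"v":44,"zz":[48,69,65]}}
After op 12 (replace /w 75): {"vmo":83,"w":75,"wc":{"dlg":37,"r":96,"v":44,"zz":[48,69,65]}}
After op 13 (replace /wc/r 89): {"vmo":83,"w":75,"wc":{"dlg":37,"r":89,"v":44,"zz":[48,69,65]}}
After op 14 (replace /wc/zz 25): {"vmo":83,"w":75,"wc":{"dlg":37,"r":89,"v":44,"zz":25}}
After op 15 (replace /w 44): {"vmo":83,"w":44,"wc":{"dlg":37,"r":89,"v":44,"zz":25}}
After op 16 (replace /wc/v 70): {"vmo":83,"w":44,"wc":{"dlg":37,"r":89,"v":70,"zz":25}}
After op 17 (replace /wc/v 79): {"vmo":83,"w":44,"wc":{"dlg":37,"r":89,"v":79,"zz":25}}
After op 18 (remove /wc/v): {"vmo":83,"w":44,"wc":{"dlg":37,"r":89,"zz":25}}
After op 19 (replace /vmo 99): {"vmo":99,"w":44,"wc":{"dlg":37,"r":89,"zz":25}}
After op 20 (add /w 5): {"vmo":99,"w":5,"wc":{"dlg":37,"r":89,"zz":25}}
After op 21 (add /wc/dux 19): {"vmo":99,"w":5,"wc":{"dlg":37,"dux":19,"r":89,"zz":25}}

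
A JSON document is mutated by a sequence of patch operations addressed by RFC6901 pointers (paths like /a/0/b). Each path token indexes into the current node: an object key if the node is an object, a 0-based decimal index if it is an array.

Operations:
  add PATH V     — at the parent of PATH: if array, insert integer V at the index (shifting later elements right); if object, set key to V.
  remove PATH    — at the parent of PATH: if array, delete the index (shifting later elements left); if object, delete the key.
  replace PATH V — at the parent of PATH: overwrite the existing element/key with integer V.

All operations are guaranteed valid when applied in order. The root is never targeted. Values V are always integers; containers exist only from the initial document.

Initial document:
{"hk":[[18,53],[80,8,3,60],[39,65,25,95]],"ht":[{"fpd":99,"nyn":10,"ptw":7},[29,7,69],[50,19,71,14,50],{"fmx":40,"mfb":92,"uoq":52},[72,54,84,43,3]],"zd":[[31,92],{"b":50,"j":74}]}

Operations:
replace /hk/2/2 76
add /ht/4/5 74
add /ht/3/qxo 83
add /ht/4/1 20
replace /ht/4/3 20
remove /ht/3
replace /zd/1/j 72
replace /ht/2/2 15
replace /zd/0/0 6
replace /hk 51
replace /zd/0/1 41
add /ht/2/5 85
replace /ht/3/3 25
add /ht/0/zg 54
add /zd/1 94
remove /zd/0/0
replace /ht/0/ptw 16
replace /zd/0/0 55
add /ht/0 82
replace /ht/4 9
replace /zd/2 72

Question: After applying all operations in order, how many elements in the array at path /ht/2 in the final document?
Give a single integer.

Answer: 3

Derivation:
After op 1 (replace /hk/2/2 76): {"hk":[[18,53],[80,8,3,60],[39,65,76,95]],"ht":[{"fpd":99,"nyn":10,"ptw":7},[29,7,69],[50,19,71,14,50],{"fmx":40,"mfb":92,"uoq":52},[72,54,84,43,3]],"zd":[[31,92],{"b":50,"j":74}]}
After op 2 (add /ht/4/5 74): {"hk":[[18,53],[80,8,3,60],[39,65,76,95]],"ht":[{"fpd":99,"nyn":10,"ptw":7},[29,7,69],[50,19,71,14,50],{"fmx":40,"mfb":92,"uoq":52},[72,54,84,43,3,74]],"zd":[[31,92],{"b":50,"j":74}]}
After op 3 (add /ht/3/qxo 83): {"hk":[[18,53],[80,8,3,60],[39,65,76,95]],"ht":[{"fpd":99,"nyn":10,"ptw":7},[29,7,69],[50,19,71,14,50],{"fmx":40,"mfb":92,"qxo":83,"uoq":52},[72,54,84,43,3,74]],"zd":[[31,92],{"b":50,"j":74}]}
After op 4 (add /ht/4/1 20): {"hk":[[18,53],[80,8,3,60],[39,65,76,95]],"ht":[{"fpd":99,"nyn":10,"ptw":7},[29,7,69],[50,19,71,14,50],{"fmx":40,"mfb":92,"qxo":83,"uoq":52},[72,20,54,84,43,3,74]],"zd":[[31,92],{"b":50,"j":74}]}
After op 5 (replace /ht/4/3 20): {"hk":[[18,53],[80,8,3,60],[39,65,76,95]],"ht":[{"fpd":99,"nyn":10,"ptw":7},[29,7,69],[50,19,71,14,50],{"fmx":40,"mfb":92,"qxo":83,"uoq":52},[72,20,54,20,43,3,74]],"zd":[[31,92],{"b":50,"j":74}]}
After op 6 (remove /ht/3): {"hk":[[18,53],[80,8,3,60],[39,65,76,95]],"ht":[{"fpd":99,"nyn":10,"ptw":7},[29,7,69],[50,19,71,14,50],[72,20,54,20,43,3,74]],"zd":[[31,92],{"b":50,"j":74}]}
After op 7 (replace /zd/1/j 72): {"hk":[[18,53],[80,8,3,60],[39,65,76,95]],"ht":[{"fpd":99,"nyn":10,"ptw":7},[29,7,69],[50,19,71,14,50],[72,20,54,20,43,3,74]],"zd":[[31,92],{"b":50,"j":72}]}
After op 8 (replace /ht/2/2 15): {"hk":[[18,53],[80,8,3,60],[39,65,76,95]],"ht":[{"fpd":99,"nyn":10,"ptw":7},[29,7,69],[50,19,15,14,50],[72,20,54,20,43,3,74]],"zd":[[31,92],{"b":50,"j":72}]}
After op 9 (replace /zd/0/0 6): {"hk":[[18,53],[80,8,3,60],[39,65,76,95]],"ht":[{"fpd":99,"nyn":10,"ptw":7},[29,7,69],[50,19,15,14,50],[72,20,54,20,43,3,74]],"zd":[[6,92],{"b":50,"j":72}]}
After op 10 (replace /hk 51): {"hk":51,"ht":[{"fpd":99,"nyn":10,"ptw":7},[29,7,69],[50,19,15,14,50],[72,20,54,20,43,3,74]],"zd":[[6,92],{"b":50,"j":72}]}
After op 11 (replace /zd/0/1 41): {"hk":51,"ht":[{"fpd":99,"nyn":10,"ptw":7},[29,7,69],[50,19,15,14,50],[72,20,54,20,43,3,74]],"zd":[[6,41],{"b":50,"j":72}]}
After op 12 (add /ht/2/5 85): {"hk":51,"ht":[{"fpd":99,"nyn":10,"ptw":7},[29,7,69],[50,19,15,14,50,85],[72,20,54,20,43,3,74]],"zd":[[6,41],{"b":50,"j":72}]}
After op 13 (replace /ht/3/3 25): {"hk":51,"ht":[{"fpd":99,"nyn":10,"ptw":7},[29,7,69],[50,19,15,14,50,85],[72,20,54,25,43,3,74]],"zd":[[6,41],{"b":50,"j":72}]}
After op 14 (add /ht/0/zg 54): {"hk":51,"ht":[{"fpd":99,"nyn":10,"ptw":7,"zg":54},[29,7,69],[50,19,15,14,50,85],[72,20,54,25,43,3,74]],"zd":[[6,41],{"b":50,"j":72}]}
After op 15 (add /zd/1 94): {"hk":51,"ht":[{"fpd":99,"nyn":10,"ptw":7,"zg":54},[29,7,69],[50,19,15,14,50,85],[72,20,54,25,43,3,74]],"zd":[[6,41],94,{"b":50,"j":72}]}
After op 16 (remove /zd/0/0): {"hk":51,"ht":[{"fpd":99,"nyn":10,"ptw":7,"zg":54},[29,7,69],[50,19,15,14,50,85],[72,20,54,25,43,3,74]],"zd":[[41],94,{"b":50,"j":72}]}
After op 17 (replace /ht/0/ptw 16): {"hk":51,"ht":[{"fpd":99,"nyn":10,"ptw":16,"zg":54},[29,7,69],[50,19,15,14,50,85],[72,20,54,25,43,3,74]],"zd":[[41],94,{"b":50,"j":72}]}
After op 18 (replace /zd/0/0 55): {"hk":51,"ht":[{"fpd":99,"nyn":10,"ptw":16,"zg":54},[29,7,69],[50,19,15,14,50,85],[72,20,54,25,43,3,74]],"zd":[[55],94,{"b":50,"j":72}]}
After op 19 (add /ht/0 82): {"hk":51,"ht":[82,{"fpd":99,"nyn":10,"ptw":16,"zg":54},[29,7,69],[50,19,15,14,50,85],[72,20,54,25,43,3,74]],"zd":[[55],94,{"b":50,"j":72}]}
After op 20 (replace /ht/4 9): {"hk":51,"ht":[82,{"fpd":99,"nyn":10,"ptw":16,"zg":54},[29,7,69],[50,19,15,14,50,85],9],"zd":[[55],94,{"b":50,"j":72}]}
After op 21 (replace /zd/2 72): {"hk":51,"ht":[82,{"fpd":99,"nyn":10,"ptw":16,"zg":54},[29,7,69],[50,19,15,14,50,85],9],"zd":[[55],94,72]}
Size at path /ht/2: 3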